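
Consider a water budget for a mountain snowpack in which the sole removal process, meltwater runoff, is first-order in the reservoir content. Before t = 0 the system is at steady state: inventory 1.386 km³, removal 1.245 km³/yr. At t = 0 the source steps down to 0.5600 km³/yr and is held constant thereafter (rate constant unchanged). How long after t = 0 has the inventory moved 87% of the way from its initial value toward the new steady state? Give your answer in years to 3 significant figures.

2.27 yr

τ = M₀/F₀ = 1.386/1.245 = 1.113 yr.
The remaining gap fraction is e^(−t/τ); 87% covered ⇒ e^(−t/τ) = 0.130.
t = −τ ln(0.130) = 1.113 × 2.040 = 2.271 yr.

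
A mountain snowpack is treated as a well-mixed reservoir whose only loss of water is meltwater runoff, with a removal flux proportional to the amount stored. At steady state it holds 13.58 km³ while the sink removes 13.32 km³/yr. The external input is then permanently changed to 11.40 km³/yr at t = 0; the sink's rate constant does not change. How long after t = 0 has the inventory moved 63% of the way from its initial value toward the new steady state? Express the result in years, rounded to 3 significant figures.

1.01 yr

τ = M₀/F₀ = 13.58/13.32 = 1.020 yr.
The remaining gap fraction is e^(−t/τ); 63% covered ⇒ e^(−t/τ) = 0.370.
t = −τ ln(0.370) = 1.020 × 0.9943 = 1.014 yr.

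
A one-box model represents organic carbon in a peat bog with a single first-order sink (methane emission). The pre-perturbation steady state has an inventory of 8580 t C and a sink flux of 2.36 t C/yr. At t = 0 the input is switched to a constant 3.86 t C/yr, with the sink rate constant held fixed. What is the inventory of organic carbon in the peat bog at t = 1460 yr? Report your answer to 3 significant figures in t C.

The sink rate constant is k = F₀/M₀ = 2.36/8580 = 0.0002751 yr⁻¹.
Solving dM/dt = F₁ − kM with M(0) = M₀ gives M(t) = F₁/k + (M₀ − F₁/k)·e^(−kt).
F₁/k = 3.86/0.0002751 = 14033 t C; kt = 0.0002751 × 1460 = 0.4016, e^(−kt) = 0.6693.
M(1460) = 14033 + (8580 − 14033) × 0.6693 = 14033 − 3650 = 10384 t C.

10400 t C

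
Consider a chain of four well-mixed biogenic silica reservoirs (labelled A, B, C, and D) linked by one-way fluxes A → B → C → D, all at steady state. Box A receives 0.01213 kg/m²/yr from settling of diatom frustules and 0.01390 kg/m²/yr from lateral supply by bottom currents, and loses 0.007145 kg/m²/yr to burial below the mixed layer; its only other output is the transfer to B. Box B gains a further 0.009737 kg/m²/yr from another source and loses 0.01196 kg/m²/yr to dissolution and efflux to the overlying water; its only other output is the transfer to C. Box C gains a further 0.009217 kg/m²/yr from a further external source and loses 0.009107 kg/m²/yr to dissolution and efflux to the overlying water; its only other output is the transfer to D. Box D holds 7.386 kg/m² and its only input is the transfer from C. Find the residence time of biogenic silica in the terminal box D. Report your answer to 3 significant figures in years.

Box A: F(A→B) = (0.01213 + 0.01390) − 0.007145 = 0.018885 kg/m²/yr.
Box B: F(B→C) = (0.018885 + 0.009737) − 0.01196 = 0.016662 kg/m²/yr.
Box C: F(C→D) = (0.016662 + 0.009217) − 0.009107 = 0.016772 kg/m²/yr.
Box D throughput = its input = 0.016772 kg/m²/yr; τ = 7.386 / 0.016772 = 440.4 yr.

440 yr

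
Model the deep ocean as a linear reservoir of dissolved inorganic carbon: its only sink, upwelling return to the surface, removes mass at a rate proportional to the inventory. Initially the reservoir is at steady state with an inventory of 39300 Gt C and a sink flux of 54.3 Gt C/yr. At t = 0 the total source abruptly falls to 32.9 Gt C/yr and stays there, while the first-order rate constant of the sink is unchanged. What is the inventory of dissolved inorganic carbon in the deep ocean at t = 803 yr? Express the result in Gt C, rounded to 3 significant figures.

The sink rate constant is k = F₀/M₀ = 54.3/39300 = 0.001382 yr⁻¹.
Solving dM/dt = F₁ − kM with M(0) = M₀ gives M(t) = F₁/k + (M₀ − F₁/k)·e^(−kt).
F₁/k = 32.9/0.001382 = 23812 Gt C; kt = 0.001382 × 803 = 1.109, e^(−kt) = 0.3297.
M(803) = 23812 + (39300 − 23812) × 0.3297 = 23812 + 5107 = 28919 Gt C.

28900 Gt C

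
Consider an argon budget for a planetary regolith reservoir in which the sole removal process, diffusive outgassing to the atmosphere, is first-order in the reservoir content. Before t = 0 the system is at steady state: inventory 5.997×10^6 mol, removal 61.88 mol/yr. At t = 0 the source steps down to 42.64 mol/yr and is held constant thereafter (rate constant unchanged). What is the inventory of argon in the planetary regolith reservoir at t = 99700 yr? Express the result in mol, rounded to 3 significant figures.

4.80×10^6 mol

The sink rate constant is k = F₀/M₀ = 61.88/5.997×10^6 = 1.032×10^-5 yr⁻¹.
Solving dM/dt = F₁ − kM with M(0) = M₀ gives M(t) = F₁/k + (M₀ − F₁/k)·e^(−kt).
F₁/k = 42.64/1.032×10^-5 = 4.1324×10^6 mol; kt = 1.032×10^-5 × 99700 = 1.029, e^(−kt) = 0.3575.
M(99700) = 4.1324×10^6 + (5.997×10^6 − 4.1324×10^6) × 0.3575 = 4.1324×10^6 + 666500 = 4.7989×10^6 mol.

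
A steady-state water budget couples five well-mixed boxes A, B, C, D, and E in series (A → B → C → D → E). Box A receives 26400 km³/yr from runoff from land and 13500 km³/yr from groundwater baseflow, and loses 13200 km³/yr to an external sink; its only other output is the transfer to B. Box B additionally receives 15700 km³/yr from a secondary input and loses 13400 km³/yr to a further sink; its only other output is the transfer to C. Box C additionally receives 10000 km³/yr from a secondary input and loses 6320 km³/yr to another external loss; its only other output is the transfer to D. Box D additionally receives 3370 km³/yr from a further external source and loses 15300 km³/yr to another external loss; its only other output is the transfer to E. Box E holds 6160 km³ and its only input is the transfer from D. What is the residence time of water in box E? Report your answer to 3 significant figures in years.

Box A: F(A→B) = (26400 + 13500) − 13200 = 26700 km³/yr.
Box B: F(B→C) = (26700 + 15700) − 13400 = 29000 km³/yr.
Box C: F(C→D) = (29000 + 10000) − 6320 = 32680 km³/yr.
Box D: F(D→E) = (32680 + 3370) − 15300 = 20750 km³/yr.
Box E throughput = its input = 20750 km³/yr; τ = 6160 / 20750 = 0.2969 yr.

0.297 yr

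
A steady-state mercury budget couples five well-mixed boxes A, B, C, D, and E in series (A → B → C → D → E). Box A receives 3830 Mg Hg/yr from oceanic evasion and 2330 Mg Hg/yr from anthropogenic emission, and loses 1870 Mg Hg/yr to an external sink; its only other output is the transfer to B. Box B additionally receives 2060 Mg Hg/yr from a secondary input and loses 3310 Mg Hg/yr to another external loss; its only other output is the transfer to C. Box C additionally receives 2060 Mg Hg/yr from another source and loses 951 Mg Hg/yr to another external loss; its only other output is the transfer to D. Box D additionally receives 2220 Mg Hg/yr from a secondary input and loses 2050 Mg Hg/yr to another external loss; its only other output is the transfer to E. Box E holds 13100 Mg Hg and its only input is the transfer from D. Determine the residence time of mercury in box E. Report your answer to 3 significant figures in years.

3.03 yr

Box A: F(A→B) = (3830 + 2330) − 1870 = 4290.0 Mg Hg/yr.
Box B: F(B→C) = (4290.0 + 2060) − 3310 = 3040.0 Mg Hg/yr.
Box C: F(C→D) = (3040.0 + 2060) − 951 = 4149.0 Mg Hg/yr.
Box D: F(D→E) = (4149.0 + 2220) − 2050 = 4319.0 Mg Hg/yr.
Box E throughput = its input = 4319.0 Mg Hg/yr; τ = 13100 / 4319.0 = 3.033 yr.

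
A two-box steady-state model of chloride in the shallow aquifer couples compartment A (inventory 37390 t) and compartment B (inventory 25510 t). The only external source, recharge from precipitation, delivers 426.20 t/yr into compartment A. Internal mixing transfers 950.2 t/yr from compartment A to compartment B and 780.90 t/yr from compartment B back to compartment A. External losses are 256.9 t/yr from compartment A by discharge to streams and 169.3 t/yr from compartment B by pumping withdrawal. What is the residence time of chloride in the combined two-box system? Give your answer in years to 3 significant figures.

Treat the two boxes together as one reservoir: the mixing fluxes between them are internal recycling, so τ = ΣM / Σ(external losses).
M_total = 37390 + 25510 = 62900 t.
ΣF_external_out = 256.9 + 169.3 = 426.20 t/yr.
τ = M_total / ΣF_ext = 62900 / 426.20 = 147.6 yr.

148 yr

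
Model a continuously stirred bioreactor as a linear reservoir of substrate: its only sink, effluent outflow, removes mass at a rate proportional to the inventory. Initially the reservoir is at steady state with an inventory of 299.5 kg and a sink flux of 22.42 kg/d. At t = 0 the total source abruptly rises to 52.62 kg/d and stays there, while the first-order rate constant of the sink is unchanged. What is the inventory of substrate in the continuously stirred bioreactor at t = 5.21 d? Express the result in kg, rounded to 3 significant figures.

Residence time τ = M₀/F₀ = 13.36 d. The eventual steady state is M_∞ = M₀·(F₁/F₀) = 299.5 × 52.62/22.42 = 702.93 kg.
The anomaly ΔM(t) = M(t) − M_∞ decays as ΔM₀·e^(−t/τ) with ΔM₀ = 299.5 − 702.93 = −403.4 kg.
At t = 5.21 d, e^(−t/τ) = e^(−0.3900) = 0.6770, so ΔM = −273.1 kg and M = 702.93 − 273.1 = 429.79 kg.

430 kg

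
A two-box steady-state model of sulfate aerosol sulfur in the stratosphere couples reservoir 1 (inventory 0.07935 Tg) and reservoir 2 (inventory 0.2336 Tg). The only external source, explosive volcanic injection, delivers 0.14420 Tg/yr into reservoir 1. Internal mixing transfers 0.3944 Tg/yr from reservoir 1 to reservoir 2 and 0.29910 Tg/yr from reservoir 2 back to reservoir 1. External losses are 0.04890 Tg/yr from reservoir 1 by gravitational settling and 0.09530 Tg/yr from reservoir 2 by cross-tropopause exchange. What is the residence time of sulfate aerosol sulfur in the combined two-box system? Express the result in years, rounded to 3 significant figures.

2.17 yr

For the system as a whole, the A↔B exchange is internal and contributes nothing to the throughput; only the external sinks remove mass.
M_total = 0.07935 + 0.2336 = 0.31295 Tg.
ΣF_external_out = 0.04890 + 0.09530 = 0.14420 Tg/yr.
τ = M_total / ΣF_ext = 0.31295 / 0.14420 = 2.170 yr.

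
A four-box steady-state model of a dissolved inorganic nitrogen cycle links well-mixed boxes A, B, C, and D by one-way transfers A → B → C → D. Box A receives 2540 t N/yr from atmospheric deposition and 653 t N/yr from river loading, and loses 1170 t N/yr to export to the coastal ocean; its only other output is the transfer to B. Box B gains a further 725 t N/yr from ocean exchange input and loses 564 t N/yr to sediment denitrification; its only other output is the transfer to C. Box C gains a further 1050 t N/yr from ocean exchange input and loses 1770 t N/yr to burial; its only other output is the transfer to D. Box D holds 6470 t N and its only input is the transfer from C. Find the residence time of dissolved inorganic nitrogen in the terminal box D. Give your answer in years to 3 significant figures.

4.42 yr

Box A: F(A→B) = (2540 + 653) − 1170 = 2023.0 t N/yr.
Box B: F(B→C) = (2023.0 + 725) − 564 = 2184.0 t N/yr.
Box C: F(C→D) = (2184.0 + 1050) − 1770 = 1464.0 t N/yr.
Box D throughput = its input = 1464.0 t N/yr; τ = 6470 / 1464.0 = 4.419 yr.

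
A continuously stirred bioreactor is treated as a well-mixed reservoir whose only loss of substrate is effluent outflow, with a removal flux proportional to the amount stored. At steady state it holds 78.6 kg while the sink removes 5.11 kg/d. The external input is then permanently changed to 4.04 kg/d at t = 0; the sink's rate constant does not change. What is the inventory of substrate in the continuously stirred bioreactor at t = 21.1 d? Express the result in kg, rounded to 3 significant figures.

66.3 kg

The sink rate constant is k = F₀/M₀ = 5.11/78.6 = 0.06501 d⁻¹.
Solving dM/dt = F₁ − kM with M(0) = M₀ gives M(t) = F₁/k + (M₀ − F₁/k)·e^(−kt).
F₁/k = 4.04/0.06501 = 62.142 kg; kt = 0.06501 × 21.1 = 1.372, e^(−kt) = 0.2537.
M(21.1) = 62.142 + (78.6 − 62.142) × 0.2537 = 62.142 + 4.175 = 66.316 kg.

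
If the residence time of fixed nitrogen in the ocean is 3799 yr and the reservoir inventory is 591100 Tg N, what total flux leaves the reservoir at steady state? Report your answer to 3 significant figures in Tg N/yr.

F = M / τ = 591100 / 3799 = 155.6 Tg N/yr.

156 Tg N/yr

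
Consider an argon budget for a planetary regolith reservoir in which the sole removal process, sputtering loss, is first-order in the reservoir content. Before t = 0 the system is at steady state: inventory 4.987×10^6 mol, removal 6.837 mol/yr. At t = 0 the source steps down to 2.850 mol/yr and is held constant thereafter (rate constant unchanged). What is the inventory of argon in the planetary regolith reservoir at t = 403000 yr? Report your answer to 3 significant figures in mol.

3.75×10^6 mol

τ = M₀/F₀ = 4.987×10^6/6.837 = 729400 yr; rate constant k = 1/τ.
New steady state M_∞ = F₁/k = F₁·τ = 2.850 × 729400 = 2.0788×10^6 mol.
M(t) = M_∞ + (M₀ − M_∞)·e^(−t/τ); t/τ = 403000/729400 = 0.5525, so e^(−t/τ) = 0.5755.
M(t) = 2.0788×10^6 + 2.908×10^6 × 0.5755 = 3.7525×10^6 mol.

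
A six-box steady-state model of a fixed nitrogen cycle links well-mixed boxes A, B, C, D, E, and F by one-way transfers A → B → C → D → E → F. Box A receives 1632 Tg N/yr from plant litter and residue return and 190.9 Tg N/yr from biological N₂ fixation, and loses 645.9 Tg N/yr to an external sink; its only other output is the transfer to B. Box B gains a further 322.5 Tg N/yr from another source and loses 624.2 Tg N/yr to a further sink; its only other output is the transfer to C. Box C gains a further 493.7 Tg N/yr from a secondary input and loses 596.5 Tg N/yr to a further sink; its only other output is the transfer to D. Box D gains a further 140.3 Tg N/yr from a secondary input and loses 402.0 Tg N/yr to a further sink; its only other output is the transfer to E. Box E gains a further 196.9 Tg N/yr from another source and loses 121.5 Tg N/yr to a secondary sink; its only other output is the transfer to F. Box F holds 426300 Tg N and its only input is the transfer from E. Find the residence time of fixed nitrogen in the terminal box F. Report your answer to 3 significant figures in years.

727 yr

Box A: F(A→B) = (1632 + 190.9) − 645.9 = 1177.0 Tg N/yr.
Box B: F(B→C) = (1177.0 + 322.5) − 624.2 = 875.30 Tg N/yr.
Box C: F(C→D) = (875.30 + 493.7) − 596.5 = 772.50 Tg N/yr.
Box D: F(D→E) = (772.50 + 140.3) − 402.0 = 510.80 Tg N/yr.
Box E: F(E→F) = (510.80 + 196.9) − 121.5 = 586.20 Tg N/yr.
Box F throughput = its input = 586.20 Tg N/yr; τ = 426300 / 586.20 = 727.2 yr.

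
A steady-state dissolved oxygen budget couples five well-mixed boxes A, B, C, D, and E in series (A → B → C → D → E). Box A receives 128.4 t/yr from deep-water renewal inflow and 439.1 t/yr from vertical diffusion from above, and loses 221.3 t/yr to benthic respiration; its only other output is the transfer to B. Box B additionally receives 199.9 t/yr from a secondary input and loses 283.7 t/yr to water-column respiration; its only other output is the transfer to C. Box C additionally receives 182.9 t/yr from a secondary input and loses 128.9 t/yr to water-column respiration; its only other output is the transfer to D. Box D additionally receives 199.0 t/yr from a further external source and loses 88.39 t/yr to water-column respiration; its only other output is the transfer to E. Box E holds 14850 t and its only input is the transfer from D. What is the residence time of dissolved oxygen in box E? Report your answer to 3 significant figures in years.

Box A: F(A→B) = (128.4 + 439.1) − 221.3 = 346.20 t/yr.
Box B: F(B→C) = (346.20 + 199.9) − 283.7 = 262.40 t/yr.
Box C: F(C→D) = (262.40 + 182.9) − 128.9 = 316.40 t/yr.
Box D: F(D→E) = (316.40 + 199.0) − 88.39 = 427.01 t/yr.
Box E throughput = its input = 427.01 t/yr; τ = 14850 / 427.01 = 34.78 yr.

34.8 yr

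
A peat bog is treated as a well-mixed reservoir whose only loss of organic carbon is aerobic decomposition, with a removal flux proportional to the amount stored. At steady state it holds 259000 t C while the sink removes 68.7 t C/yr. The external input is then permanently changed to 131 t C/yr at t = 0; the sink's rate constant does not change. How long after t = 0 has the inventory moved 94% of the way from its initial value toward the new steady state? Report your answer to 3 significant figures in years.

τ = M₀/F₀ = 259000/68.7 = 3770 yr.
The remaining gap fraction is e^(−t/τ); 94% covered ⇒ e^(−t/τ) = 0.0600.
t = −τ ln(0.0600) = 3770 × 2.813 = 10610 yr.

10600 yr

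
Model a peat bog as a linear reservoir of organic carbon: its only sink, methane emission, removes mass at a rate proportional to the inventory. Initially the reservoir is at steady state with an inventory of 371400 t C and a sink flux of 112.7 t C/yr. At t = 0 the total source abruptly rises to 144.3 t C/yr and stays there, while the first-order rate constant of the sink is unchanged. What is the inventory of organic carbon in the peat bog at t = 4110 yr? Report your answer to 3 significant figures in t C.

Residence time τ = M₀/F₀ = 3295 yr. The eventual steady state is M_∞ = M₀·(F₁/F₀) = 371400 × 144.3/112.7 = 475540 t C.
The anomaly ΔM(t) = M(t) − M_∞ decays as ΔM₀·e^(−t/τ) with ΔM₀ = 371400 − 475540 = −104100 t C.
At t = 4110 yr, e^(−t/τ) = e^(−1.247) = 0.2873, so ΔM = −29920 t C and M = 475540 − 29920 = 445620 t C.

446000 t C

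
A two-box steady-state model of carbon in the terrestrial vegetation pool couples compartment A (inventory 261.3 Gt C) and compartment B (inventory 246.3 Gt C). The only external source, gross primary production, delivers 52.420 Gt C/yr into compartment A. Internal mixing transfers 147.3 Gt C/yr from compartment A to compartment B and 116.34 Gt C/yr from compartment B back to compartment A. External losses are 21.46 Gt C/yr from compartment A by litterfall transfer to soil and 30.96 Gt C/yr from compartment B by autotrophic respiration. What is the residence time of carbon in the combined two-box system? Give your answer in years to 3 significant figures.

For the system as a whole, the A↔B exchange is internal and contributes nothing to the throughput; only the external sinks remove mass.
M_total = 261.3 + 246.3 = 507.60 Gt C.
ΣF_external_out = 21.46 + 30.96 = 52.420 Gt C/yr.
τ = M_total / ΣF_ext = 507.60 / 52.420 = 9.683 yr.

9.68 yr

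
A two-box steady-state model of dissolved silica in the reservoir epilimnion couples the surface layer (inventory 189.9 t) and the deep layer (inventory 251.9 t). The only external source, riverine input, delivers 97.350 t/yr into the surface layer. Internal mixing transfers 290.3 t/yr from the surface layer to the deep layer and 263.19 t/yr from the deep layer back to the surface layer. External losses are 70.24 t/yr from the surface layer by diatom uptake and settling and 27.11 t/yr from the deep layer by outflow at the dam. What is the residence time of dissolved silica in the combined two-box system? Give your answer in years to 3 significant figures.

Residence time in the combined system uses the total inventory and the total *external* removal — internal exchanges between the two boxes cancel.
M_total = 189.9 + 251.9 = 441.80 t.
ΣF_external_out = 70.24 + 27.11 = 97.350 t/yr.
τ = M_total / ΣF_ext = 441.80 / 97.350 = 4.538 yr.

4.54 yr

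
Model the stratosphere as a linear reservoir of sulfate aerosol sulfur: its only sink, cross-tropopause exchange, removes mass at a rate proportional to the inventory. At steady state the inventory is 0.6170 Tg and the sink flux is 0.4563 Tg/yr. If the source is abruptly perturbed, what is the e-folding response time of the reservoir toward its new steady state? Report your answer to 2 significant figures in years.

1.4 yr

For a linear reservoir the response time equals the residence time τ = M/F.
τ = 0.6170 / 0.4563 = 1.352 yr.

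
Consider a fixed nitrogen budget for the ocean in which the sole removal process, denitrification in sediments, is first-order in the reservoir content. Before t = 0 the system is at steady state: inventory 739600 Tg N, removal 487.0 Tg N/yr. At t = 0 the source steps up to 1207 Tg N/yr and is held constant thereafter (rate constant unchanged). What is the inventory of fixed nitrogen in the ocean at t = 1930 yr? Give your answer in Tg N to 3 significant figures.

1.53×10^6 Tg N

The sink rate constant is k = F₀/M₀ = 487.0/739600 = 0.0006585 yr⁻¹.
Solving dM/dt = F₁ − kM with M(0) = M₀ gives M(t) = F₁/k + (M₀ − F₁/k)·e^(−kt).
F₁/k = 1207/0.0006585 = 1.8331×10^6 Tg N; kt = 0.0006585 × 1930 = 1.271, e^(−kt) = 0.2806.
M(1930) = 1.8331×10^6 + (739600 − 1.8331×10^6) × 0.2806 = 1.8331×10^6 − 306800 = 1.5262×10^6 Tg N.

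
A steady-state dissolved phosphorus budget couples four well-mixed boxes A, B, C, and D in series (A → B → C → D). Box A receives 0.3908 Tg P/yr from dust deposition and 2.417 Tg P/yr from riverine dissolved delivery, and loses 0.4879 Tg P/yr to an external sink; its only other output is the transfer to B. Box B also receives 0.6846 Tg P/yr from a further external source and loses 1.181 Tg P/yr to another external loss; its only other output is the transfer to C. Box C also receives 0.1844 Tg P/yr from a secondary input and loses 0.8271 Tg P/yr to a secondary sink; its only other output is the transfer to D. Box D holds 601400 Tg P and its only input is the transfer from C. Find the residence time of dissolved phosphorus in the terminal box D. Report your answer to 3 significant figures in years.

Box A: F(A→B) = (0.3908 + 2.417) − 0.4879 = 2.3199 Tg P/yr.
Box B: F(B→C) = (2.3199 + 0.6846) − 1.181 = 1.8235 Tg P/yr.
Box C: F(C→D) = (1.8235 + 0.1844) − 0.8271 = 1.1808 Tg P/yr.
Box D throughput = its input = 1.1808 Tg P/yr; τ = 601400 / 1.1808 = 509300 yr.

509000 yr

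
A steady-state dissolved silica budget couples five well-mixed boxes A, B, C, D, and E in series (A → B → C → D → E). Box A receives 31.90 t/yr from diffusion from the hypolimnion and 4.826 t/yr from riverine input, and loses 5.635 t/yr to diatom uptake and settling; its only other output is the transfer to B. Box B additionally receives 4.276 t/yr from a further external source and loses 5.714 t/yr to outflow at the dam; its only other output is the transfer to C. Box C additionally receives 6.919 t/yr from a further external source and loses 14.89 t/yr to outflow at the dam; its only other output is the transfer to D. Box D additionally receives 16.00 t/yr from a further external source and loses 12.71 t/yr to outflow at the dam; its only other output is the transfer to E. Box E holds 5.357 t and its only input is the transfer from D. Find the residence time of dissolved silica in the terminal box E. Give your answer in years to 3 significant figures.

0.215 yr

Box A: F(A→B) = (31.90 + 4.826) − 5.635 = 31.091 t/yr.
Box B: F(B→C) = (31.091 + 4.276) − 5.714 = 29.653 t/yr.
Box C: F(C→D) = (29.653 + 6.919) − 14.89 = 21.682 t/yr.
Box D: F(D→E) = (21.682 + 16.00) − 12.71 = 24.972 t/yr.
Box E throughput = its input = 24.972 t/yr; τ = 5.357 / 24.972 = 0.2145 yr.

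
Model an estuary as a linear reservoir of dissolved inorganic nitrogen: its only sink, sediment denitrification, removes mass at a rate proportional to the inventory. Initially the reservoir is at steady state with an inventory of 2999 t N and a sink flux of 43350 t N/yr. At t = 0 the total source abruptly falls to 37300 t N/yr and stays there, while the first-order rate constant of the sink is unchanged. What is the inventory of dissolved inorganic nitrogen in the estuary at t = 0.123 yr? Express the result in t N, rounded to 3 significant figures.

2650 t N

The sink rate constant is k = F₀/M₀ = 43350/2999 = 14.45 yr⁻¹.
Solving dM/dt = F₁ − kM with M(0) = M₀ gives M(t) = F₁/k + (M₀ − F₁/k)·e^(−kt).
F₁/k = 37300/14.45 = 2580.5 t N; kt = 14.45 × 0.123 = 1.778, e^(−kt) = 0.1690.
M(0.123) = 2580.5 + (2999 − 2580.5) × 0.1690 = 2580.5 + 70.73 = 2651.2 t N.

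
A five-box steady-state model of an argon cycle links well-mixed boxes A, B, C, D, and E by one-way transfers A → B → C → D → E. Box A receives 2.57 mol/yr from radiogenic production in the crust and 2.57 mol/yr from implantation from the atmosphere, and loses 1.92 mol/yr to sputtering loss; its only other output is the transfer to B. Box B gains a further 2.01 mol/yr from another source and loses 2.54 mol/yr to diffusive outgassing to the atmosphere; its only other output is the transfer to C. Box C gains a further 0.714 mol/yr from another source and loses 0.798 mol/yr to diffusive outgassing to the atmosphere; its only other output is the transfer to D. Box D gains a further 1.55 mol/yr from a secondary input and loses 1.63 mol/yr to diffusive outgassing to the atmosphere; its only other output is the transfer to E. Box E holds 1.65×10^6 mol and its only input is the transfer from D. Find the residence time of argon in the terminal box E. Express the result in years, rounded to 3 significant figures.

Box A: F(A→B) = (2.57 + 2.57) − 1.92 = 3.2200 mol/yr.
Box B: F(B→C) = (3.2200 + 2.01) − 2.54 = 2.6900 mol/yr.
Box C: F(C→D) = (2.6900 + 0.714) − 0.798 = 2.6060 mol/yr.
Box D: F(D→E) = (2.6060 + 1.55) − 1.63 = 2.5260 mol/yr.
Box E throughput = its input = 2.5260 mol/yr; τ = 1.65×10^6 / 2.5260 = 653200 yr.

653000 yr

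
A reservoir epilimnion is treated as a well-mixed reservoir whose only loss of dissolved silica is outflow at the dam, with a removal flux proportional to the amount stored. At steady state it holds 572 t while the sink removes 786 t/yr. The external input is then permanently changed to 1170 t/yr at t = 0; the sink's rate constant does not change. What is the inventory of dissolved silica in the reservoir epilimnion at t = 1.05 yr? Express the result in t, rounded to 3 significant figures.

785 t

The sink rate constant is k = F₀/M₀ = 786/572 = 1.374 yr⁻¹.
Solving dM/dt = F₁ − kM with M(0) = M₀ gives M(t) = F₁/k + (M₀ − F₁/k)·e^(−kt).
F₁/k = 1170/1.374 = 851.45 t; kt = 1.374 × 1.05 = 1.443, e^(−kt) = 0.2363.
M(1.05) = 851.45 + (572 − 851.45) × 0.2363 = 851.45 − 66.02 = 785.43 t.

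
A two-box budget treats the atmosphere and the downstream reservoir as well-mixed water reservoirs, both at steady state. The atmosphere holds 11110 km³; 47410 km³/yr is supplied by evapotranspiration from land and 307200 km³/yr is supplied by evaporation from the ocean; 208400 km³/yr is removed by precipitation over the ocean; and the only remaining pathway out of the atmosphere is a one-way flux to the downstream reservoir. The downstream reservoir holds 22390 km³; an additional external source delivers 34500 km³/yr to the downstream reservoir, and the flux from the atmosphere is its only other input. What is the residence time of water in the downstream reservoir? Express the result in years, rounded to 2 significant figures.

0.12 yr

Balance the atmosphere: ΣF_in = 47410 + 307200 = 354610 km³/yr.
Flux to the downstream reservoir = ΣF_in − (208400) = 146210 km³/yr.
Total input to the downstream reservoir = 146210 + 34500 = 180710 km³/yr; at steady state this equals its total output.
τ = M / F = 22390 / 180710 = 0.1239 yr.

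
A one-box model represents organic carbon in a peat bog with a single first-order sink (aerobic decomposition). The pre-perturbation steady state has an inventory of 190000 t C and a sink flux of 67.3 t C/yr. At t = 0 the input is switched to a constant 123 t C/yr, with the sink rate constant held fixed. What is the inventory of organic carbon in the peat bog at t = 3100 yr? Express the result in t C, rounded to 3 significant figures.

Residence time τ = M₀/F₀ = 2823 yr. The eventual steady state is M_∞ = M₀·(F₁/F₀) = 190000 × 123/67.3 = 347250 t C.
The anomaly ΔM(t) = M(t) − M_∞ decays as ΔM₀·e^(−t/τ) with ΔM₀ = 190000 − 347250 = −157300 t C.
At t = 3100 yr, e^(−t/τ) = e^(−1.098) = 0.3335, so ΔM = −52450 t C and M = 347250 − 52450 = 294800 t C.

295000 t C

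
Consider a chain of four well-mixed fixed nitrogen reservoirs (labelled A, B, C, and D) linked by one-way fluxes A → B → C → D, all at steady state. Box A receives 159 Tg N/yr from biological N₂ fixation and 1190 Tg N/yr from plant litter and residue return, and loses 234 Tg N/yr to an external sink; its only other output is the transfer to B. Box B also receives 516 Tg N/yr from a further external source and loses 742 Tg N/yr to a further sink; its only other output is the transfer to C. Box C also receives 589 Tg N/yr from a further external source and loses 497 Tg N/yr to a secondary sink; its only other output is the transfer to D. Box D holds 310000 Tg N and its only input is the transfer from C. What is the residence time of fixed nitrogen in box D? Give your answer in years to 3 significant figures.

316 yr

Box A: F(A→B) = (159 + 1190) − 234 = 1115.0 Tg N/yr.
Box B: F(B→C) = (1115.0 + 516) − 742 = 889.00 Tg N/yr.
Box C: F(C→D) = (889.00 + 589) − 497 = 981.00 Tg N/yr.
Box D throughput = its input = 981.00 Tg N/yr; τ = 310000 / 981.00 = 316.0 yr.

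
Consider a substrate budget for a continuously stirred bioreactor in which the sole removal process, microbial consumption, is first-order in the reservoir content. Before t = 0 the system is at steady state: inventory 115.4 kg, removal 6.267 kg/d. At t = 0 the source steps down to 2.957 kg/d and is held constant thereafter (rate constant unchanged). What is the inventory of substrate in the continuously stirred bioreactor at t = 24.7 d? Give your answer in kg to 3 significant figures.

The sink rate constant is k = F₀/M₀ = 6.267/115.4 = 0.05431 d⁻¹.
Solving dM/dt = F₁ − kM with M(0) = M₀ gives M(t) = F₁/k + (M₀ − F₁/k)·e^(−kt).
F₁/k = 2.957/0.05431 = 54.450 kg; kt = 0.05431 × 24.7 = 1.341, e^(−kt) = 0.2615.
M(24.7) = 54.450 + (115.4 − 54.450) × 0.2615 = 54.450 + 15.94 = 70.387 kg.

70.4 kg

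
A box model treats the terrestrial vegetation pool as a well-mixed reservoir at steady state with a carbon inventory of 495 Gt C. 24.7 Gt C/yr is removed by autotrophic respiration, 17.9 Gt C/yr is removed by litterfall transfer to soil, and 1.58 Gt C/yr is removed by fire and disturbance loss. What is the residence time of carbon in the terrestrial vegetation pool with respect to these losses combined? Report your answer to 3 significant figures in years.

11.2 yr

Total removal = 24.70 + 17.90 + 1.580 = 44.180 Gt C/yr.
τ = M / ΣF_out = 495 / 44.180 = 11.20 yr.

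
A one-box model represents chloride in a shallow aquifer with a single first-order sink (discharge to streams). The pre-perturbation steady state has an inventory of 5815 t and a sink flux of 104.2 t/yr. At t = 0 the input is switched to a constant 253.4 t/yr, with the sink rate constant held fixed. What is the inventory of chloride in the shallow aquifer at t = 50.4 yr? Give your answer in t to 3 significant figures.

10800 t

Residence time τ = M₀/F₀ = 55.81 yr. The eventual steady state is M_∞ = M₀·(F₁/F₀) = 5815 × 253.4/104.2 = 14141 t.
The anomaly ΔM(t) = M(t) − M_∞ decays as ΔM₀·e^(−t/τ) with ΔM₀ = 5815 − 14141 = −8326 t.
At t = 50.4 yr, e^(−t/τ) = e^(−0.9031) = 0.4053, so ΔM = −3375 t and M = 14141 − 3375 = 10767 t.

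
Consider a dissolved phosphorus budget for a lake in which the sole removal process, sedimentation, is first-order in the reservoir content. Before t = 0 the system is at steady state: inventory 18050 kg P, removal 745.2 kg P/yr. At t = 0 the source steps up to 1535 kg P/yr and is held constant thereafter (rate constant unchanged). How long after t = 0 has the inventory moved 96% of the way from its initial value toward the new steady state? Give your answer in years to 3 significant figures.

τ = M₀/F₀ = 18050/745.2 = 24.22 yr.
The remaining gap fraction is e^(−t/τ); 96% covered ⇒ e^(−t/τ) = 0.0400.
t = −τ ln(0.0400) = 24.22 × 3.219 = 77.97 yr.

78.0 yr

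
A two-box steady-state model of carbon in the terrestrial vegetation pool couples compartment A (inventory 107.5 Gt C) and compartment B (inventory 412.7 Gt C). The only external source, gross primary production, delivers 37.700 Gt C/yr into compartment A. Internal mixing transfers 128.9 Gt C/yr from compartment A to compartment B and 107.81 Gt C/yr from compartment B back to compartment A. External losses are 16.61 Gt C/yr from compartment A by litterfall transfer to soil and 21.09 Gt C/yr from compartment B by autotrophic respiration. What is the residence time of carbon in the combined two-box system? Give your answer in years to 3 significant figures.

Residence time in the combined system uses the total inventory and the total *external* removal — internal exchanges between the two boxes cancel.
M_total = 107.5 + 412.7 = 520.20 Gt C.
ΣF_external_out = 16.61 + 21.09 = 37.700 Gt C/yr.
τ = M_total / ΣF_ext = 520.20 / 37.700 = 13.80 yr.

13.8 yr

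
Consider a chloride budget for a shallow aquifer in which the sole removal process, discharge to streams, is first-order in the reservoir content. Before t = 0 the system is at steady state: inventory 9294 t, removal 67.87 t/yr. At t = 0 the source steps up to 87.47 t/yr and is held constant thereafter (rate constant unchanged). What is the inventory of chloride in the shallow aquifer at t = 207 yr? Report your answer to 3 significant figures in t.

The sink rate constant is k = F₀/M₀ = 67.87/9294 = 0.007303 yr⁻¹.
Solving dM/dt = F₁ − kM with M(0) = M₀ gives M(t) = F₁/k + (M₀ − F₁/k)·e^(−kt).
F₁/k = 87.47/0.007303 = 11978 t; kt = 0.007303 × 207 = 1.512, e^(−kt) = 0.2206.
M(207) = 11978 + (9294 − 11978) × 0.2206 = 11978 − 592.0 = 11386 t.

11400 t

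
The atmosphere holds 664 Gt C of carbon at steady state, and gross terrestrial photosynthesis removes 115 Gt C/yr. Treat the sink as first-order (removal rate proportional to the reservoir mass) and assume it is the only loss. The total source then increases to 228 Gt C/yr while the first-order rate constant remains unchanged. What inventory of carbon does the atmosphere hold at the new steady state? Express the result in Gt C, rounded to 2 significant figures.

1300 Gt C

Rate constant k = F/M = 115 / 664 = 0.1732 yr⁻¹.
At the new steady state, source = k·M_new ⇒ M_new = 228 / 0.1732 = 1316 Gt C.
(Equivalently M_new = M × F_new/F_old = 664 × 228/115.)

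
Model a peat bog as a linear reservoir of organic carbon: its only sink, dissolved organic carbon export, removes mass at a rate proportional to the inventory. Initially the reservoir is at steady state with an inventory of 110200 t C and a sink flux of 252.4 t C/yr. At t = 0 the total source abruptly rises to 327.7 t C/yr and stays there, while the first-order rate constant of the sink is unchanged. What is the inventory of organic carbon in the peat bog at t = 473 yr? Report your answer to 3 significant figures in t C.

132000 t C

τ = M₀/F₀ = 110200/252.4 = 436.6 yr; rate constant k = 1/τ.
New steady state M_∞ = F₁/k = F₁·τ = 327.7 × 436.6 = 143080 t C.
M(t) = M_∞ + (M₀ − M_∞)·e^(−t/τ); t/τ = 473/436.6 = 1.083, so e^(−t/τ) = 0.3385.
M(t) = 143080 − 32880 × 0.3385 = 131950 t C.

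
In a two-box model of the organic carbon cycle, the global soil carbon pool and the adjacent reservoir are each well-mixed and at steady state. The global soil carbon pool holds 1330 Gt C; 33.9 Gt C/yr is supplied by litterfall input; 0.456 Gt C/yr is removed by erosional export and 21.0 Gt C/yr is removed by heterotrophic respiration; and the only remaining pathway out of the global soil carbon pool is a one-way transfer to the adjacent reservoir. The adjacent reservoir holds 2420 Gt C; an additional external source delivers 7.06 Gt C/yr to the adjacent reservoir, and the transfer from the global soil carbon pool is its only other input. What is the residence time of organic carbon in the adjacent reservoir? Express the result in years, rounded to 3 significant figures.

Balance the global soil carbon pool: ΣF_in = 33.900 Gt C/yr.
Transfer to the adjacent reservoir = ΣF_in − (0.456 + 21.0) = 12.444 Gt C/yr.
Total input to the adjacent reservoir = 12.444 + 7.06 = 19.504 Gt C/yr; at steady state this equals its total output.
τ = M / F = 2420 / 19.504 = 124.1 yr.

124 yr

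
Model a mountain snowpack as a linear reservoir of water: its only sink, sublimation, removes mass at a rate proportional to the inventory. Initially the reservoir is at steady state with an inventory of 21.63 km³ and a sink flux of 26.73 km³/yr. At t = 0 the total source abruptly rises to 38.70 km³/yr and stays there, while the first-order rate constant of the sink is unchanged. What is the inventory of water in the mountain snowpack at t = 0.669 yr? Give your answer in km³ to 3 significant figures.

The sink rate constant is k = F₀/M₀ = 26.73/21.63 = 1.236 yr⁻¹.
Solving dM/dt = F₁ − kM with M(0) = M₀ gives M(t) = F₁/k + (M₀ − F₁/k)·e^(−kt).
F₁/k = 38.70/1.236 = 31.316 km³; kt = 1.236 × 0.669 = 0.8267, e^(−kt) = 0.4375.
M(0.669) = 31.316 + (21.63 − 31.316) × 0.4375 = 31.316 − 4.237 = 27.079 km³.

27.1 km³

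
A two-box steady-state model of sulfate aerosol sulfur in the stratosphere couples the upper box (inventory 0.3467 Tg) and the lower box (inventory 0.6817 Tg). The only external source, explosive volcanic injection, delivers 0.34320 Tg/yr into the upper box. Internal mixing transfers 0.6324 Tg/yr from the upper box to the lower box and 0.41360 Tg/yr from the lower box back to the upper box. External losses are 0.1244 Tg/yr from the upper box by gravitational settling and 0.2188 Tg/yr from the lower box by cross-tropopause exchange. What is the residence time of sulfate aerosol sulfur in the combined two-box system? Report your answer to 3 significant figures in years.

Treat the two boxes together as one reservoir: the mixing fluxes between them are internal recycling, so τ = ΣM / Σ(external losses).
M_total = 0.3467 + 0.6817 = 1.0284 Tg.
ΣF_external_out = 0.1244 + 0.2188 = 0.34320 Tg/yr.
τ = M_total / ΣF_ext = 1.0284 / 0.34320 = 2.997 yr.

3.00 yr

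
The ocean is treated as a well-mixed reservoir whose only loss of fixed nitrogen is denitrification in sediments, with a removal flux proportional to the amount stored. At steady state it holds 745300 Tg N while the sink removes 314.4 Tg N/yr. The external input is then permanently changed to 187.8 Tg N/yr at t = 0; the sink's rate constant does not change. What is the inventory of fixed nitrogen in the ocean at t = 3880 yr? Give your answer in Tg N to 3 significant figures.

Residence time τ = M₀/F₀ = 2371 yr. The eventual steady state is M_∞ = M₀·(F₁/F₀) = 745300 × 187.8/314.4 = 445190 Tg N.
The anomaly ΔM(t) = M(t) − M_∞ decays as ΔM₀·e^(−t/τ) with ΔM₀ = 745300 − 445190 = 300100 Tg N.
At t = 3880 yr, e^(−t/τ) = e^(−1.637) = 0.1946, so ΔM = 58400 Tg N and M = 445190 + 58400 = 503590 Tg N.

504000 Tg N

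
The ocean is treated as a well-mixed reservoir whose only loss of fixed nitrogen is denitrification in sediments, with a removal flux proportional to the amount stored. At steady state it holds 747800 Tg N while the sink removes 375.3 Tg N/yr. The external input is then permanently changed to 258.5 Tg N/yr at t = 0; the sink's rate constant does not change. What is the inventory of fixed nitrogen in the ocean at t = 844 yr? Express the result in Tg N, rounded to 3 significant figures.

667000 Tg N

τ = M₀/F₀ = 747800/375.3 = 1993 yr; rate constant k = 1/τ.
New steady state M_∞ = F₁/k = F₁·τ = 258.5 × 1993 = 515070 Tg N.
M(t) = M_∞ + (M₀ − M_∞)·e^(−t/τ); t/τ = 844/1993 = 0.4236, so e^(−t/τ) = 0.6547.
M(t) = 515070 + 232700 × 0.6547 = 667440 Tg N.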